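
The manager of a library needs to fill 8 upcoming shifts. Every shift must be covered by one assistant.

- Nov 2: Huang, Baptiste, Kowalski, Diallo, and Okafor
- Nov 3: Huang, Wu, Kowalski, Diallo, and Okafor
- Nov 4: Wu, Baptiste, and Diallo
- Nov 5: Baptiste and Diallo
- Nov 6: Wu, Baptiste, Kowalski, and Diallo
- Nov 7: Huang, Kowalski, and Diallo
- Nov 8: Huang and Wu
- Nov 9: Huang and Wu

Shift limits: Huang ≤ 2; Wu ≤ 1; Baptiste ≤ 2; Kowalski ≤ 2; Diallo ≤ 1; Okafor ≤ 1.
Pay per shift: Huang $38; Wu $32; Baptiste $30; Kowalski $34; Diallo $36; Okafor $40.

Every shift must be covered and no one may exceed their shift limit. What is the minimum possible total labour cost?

$272

Picking the cheapest available assistant for each shift independently would cost $250, but that ignores the shift limits.
An optimal schedule: Nov 2→Kowalski, Nov 3→Diallo, Nov 4→Wu, Nov 5→Baptiste, Nov 6→Baptiste, Nov 7→Kowalski, Nov 8→Huang, Nov 9→Huang.
Total: 34 + 36 + 32 + 30 + 30 + 34 + 38 + 38 = $272.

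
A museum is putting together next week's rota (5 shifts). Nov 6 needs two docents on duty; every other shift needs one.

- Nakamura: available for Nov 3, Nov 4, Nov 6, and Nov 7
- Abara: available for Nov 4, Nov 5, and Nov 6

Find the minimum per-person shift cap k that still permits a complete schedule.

With 2 docents and 6 worker-slots to fill, someone must work at least ⌈6/2⌉ = 3 shifts, so k ≥ 3.
k = 3 works: Nov 3→Nakamura, Nov 4→Abara, Nov 5→Abara, Nov 6→Nakamura+Abara, Nov 7→Nakamura.
Loads: Nakamura 3, Abara 3 — all ≤ 3.

3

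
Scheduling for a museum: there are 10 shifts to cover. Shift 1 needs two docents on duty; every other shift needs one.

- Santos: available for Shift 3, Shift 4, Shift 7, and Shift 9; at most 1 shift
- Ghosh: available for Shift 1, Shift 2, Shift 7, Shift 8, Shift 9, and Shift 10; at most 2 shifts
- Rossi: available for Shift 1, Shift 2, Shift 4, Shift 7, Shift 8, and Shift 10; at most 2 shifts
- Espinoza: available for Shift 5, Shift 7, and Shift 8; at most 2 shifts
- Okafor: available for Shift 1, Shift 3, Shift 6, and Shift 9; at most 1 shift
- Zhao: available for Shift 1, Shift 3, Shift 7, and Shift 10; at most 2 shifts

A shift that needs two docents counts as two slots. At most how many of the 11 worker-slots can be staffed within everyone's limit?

Total capacity across all docents is 1+2+2+2+1+2 = 10, and 11 slots are needed, so at most 10 can be filled.
An assignment achieving 10: Shift 1→Rossi+Zhao, Shift 2→Ghosh, Shift 3→Zhao, Shift 4→Santos, Shift 5→Espinoza, Shift 6→Okafor, Shift 7→Espinoza, Shift 8→Ghosh, Shift 10→Rossi.
Loads: Santos 1/1, Ghosh 2/2, Rossi 2/2, Espinoza 2/2, Okafor 1/1, Zhao 2/2.

10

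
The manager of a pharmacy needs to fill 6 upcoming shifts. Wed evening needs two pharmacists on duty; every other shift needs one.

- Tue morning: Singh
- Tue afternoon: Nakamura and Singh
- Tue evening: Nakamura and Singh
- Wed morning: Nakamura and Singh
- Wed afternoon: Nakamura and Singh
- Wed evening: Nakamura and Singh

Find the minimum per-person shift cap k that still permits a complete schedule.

4

With 2 pharmacists and 7 worker-slots to fill, someone must work at least ⌈7/2⌉ = 4 shifts, so k ≥ 4.
k = 4 works: Tue morning→Singh, Tue afternoon→Nakamura, Tue evening→Nakamura, Wed morning→Nakamura, Wed afternoon→Singh, Wed evening→Nakamura+Singh.
Loads: Nakamura 4, Singh 3 — all ≤ 4.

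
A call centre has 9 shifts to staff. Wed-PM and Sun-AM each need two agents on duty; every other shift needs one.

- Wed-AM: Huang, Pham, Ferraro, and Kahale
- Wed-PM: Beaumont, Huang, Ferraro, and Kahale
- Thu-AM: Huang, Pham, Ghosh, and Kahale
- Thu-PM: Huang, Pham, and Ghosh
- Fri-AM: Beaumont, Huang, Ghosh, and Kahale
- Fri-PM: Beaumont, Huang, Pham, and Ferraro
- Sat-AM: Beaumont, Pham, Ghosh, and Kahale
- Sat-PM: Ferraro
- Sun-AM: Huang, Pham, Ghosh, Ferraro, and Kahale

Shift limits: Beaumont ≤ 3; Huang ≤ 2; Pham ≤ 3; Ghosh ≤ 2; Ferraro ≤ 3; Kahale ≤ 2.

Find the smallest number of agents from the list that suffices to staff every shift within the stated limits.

4

11 slots to fill and no one can take more than 3, so at least ⌈11/3⌉ = 4 agents are needed.
Beaumont, Huang, Pham, and Ferraro alone can cover everything: Wed-AM→Pham, Wed-PM→Beaumont+Ferraro, Thu-AM→Huang, Thu-PM→Huang, Fri-AM→Beaumont, Fri-PM→Pham, Sat-AM→Beaumont, Sat-PM→Ferraro, Sun-AM→Pham+Ferraro.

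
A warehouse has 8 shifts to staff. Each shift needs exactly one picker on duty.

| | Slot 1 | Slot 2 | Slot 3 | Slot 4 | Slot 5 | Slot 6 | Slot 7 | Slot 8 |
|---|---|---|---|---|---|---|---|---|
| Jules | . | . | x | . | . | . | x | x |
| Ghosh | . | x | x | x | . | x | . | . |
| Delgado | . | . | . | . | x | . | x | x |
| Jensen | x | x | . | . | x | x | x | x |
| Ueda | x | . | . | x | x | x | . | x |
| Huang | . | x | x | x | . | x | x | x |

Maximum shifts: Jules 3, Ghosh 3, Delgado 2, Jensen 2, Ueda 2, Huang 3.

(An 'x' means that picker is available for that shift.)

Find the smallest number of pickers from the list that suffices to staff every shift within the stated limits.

3

8 slots to fill and no one can take more than 3, so at least ⌈8/3⌉ = 3 pickers are needed.
Jules, Ghosh, and Jensen alone can cover everything: Slot 1→Jensen, Slot 2→Ghosh, Slot 3→Jules, Slot 4→Ghosh, Slot 5→Jensen, Slot 6→Ghosh, Slot 7→Jules, Slot 8→Jules.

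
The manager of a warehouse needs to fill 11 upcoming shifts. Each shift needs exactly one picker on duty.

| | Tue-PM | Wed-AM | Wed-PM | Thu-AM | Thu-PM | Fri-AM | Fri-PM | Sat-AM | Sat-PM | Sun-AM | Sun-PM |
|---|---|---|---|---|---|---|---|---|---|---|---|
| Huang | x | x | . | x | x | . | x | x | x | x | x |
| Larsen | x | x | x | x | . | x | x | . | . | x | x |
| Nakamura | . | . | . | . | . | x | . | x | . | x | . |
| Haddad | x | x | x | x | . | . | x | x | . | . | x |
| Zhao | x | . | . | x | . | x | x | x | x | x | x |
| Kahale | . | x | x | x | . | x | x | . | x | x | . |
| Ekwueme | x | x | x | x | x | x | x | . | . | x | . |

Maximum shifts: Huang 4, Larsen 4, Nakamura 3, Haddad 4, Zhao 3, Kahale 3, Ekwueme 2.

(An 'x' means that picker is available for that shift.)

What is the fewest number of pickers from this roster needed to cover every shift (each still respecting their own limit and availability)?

11 slots to fill and no one can take more than 4, so at least ⌈11/4⌉ = 3 pickers are needed.
Huang, Larsen, and Nakamura alone can cover everything: Tue-PM→Huang, Wed-AM→Huang, Wed-PM→Larsen, Thu-AM→Larsen, Thu-PM→Huang, Fri-AM→Nakamura, Fri-PM→Larsen, Sat-AM→Nakamura, Sat-PM→Huang, Sun-AM→Nakamura, Sun-PM→Larsen.

3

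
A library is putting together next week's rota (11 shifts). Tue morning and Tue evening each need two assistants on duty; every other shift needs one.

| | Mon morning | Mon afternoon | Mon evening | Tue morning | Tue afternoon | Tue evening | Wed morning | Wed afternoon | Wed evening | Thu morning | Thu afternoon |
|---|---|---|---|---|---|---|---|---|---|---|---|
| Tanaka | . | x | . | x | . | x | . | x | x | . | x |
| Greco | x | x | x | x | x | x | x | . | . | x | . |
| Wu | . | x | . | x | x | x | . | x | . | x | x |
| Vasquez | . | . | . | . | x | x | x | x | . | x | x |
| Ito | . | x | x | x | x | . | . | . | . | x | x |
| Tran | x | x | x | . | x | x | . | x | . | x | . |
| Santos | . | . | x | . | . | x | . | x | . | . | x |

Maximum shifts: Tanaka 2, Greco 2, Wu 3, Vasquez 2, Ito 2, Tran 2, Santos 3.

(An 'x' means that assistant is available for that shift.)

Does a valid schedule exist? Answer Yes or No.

Yes

Wed evening can only be covered by Tanaka, so that assignment is forced.
One valid schedule: Mon morning→Greco, Mon afternoon→Tanaka, Mon evening→Ito, Tue morning→Wu+Ito, Tue afternoon→Wu, Tue evening→Tran+Santos, Wed morning→Greco, Wed afternoon→Wu, Wed evening→Tanaka, Thu morning→Vasquez, Thu afternoon→Vasquez.
Loads: Tanaka 2/2, Greco 2/2, Wu 3/3, Vasquez 2/2, Ito 2/2, Tran 1/2, Santos 1/3 — all within limits.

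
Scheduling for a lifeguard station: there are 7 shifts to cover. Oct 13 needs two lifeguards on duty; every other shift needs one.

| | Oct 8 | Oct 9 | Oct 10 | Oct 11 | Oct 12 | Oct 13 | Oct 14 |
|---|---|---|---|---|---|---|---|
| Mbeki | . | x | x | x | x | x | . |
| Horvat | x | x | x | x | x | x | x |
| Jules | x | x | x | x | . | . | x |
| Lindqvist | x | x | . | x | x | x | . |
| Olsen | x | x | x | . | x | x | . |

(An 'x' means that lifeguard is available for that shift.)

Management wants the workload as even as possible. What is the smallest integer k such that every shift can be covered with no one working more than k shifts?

2

With 5 lifeguards and 8 worker-slots to fill, someone must work at least ⌈8/5⌉ = 2 shifts, so k ≥ 2.
k = 2 works: Oct 8→Horvat, Oct 9→Jules, Oct 10→Mbeki, Oct 11→Mbeki, Oct 12→Lindqvist, Oct 13→Lindqvist+Olsen, Oct 14→Horvat.
Loads: Mbeki 2, Horvat 2, Jules 1, Lindqvist 2, Olsen 1 — all ≤ 2.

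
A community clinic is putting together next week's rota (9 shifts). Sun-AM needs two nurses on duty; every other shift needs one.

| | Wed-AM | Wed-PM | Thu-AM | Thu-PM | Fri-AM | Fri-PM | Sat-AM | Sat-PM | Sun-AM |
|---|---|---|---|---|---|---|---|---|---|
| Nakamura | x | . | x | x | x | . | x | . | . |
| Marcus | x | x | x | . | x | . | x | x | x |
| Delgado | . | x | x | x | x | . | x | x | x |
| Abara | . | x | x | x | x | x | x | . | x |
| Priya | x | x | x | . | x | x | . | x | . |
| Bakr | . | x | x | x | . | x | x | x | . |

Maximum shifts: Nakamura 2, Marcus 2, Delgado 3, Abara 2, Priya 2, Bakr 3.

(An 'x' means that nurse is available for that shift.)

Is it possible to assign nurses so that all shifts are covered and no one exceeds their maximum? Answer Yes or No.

One valid schedule: Wed-AM→Nakamura, Wed-PM→Delgado, Thu-AM→Priya, Thu-PM→Nakamura, Fri-AM→Delgado, Fri-PM→Abara, Sat-AM→Abara, Sat-PM→Marcus, Sun-AM→Marcus+Delgado.
Loads: Nakamura 2/2, Marcus 2/2, Delgado 3/3, Abara 2/2, Priya 1/2, Bakr 0/3 — all within limits.

Yes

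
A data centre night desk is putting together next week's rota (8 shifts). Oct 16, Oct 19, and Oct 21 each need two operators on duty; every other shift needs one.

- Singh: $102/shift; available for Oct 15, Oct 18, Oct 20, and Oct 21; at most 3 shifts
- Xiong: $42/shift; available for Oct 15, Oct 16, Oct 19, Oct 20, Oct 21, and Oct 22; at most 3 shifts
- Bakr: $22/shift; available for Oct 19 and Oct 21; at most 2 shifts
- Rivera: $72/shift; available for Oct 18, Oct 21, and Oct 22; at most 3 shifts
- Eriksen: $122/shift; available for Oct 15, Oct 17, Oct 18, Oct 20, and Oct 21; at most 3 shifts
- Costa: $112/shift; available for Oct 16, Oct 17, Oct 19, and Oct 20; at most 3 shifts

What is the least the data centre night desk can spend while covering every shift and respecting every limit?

$712

Oct 16 can only be covered by Xiong and Costa, so that assignment is forced.
Picking the cheapest available operator for each shift independently would cost $592, but that ignores the shift limits.
An optimal schedule: Oct 15→Xiong, Oct 16→Xiong+Costa, Oct 17→Costa, Oct 18→Rivera, Oct 19→Bakr+Xiong, Oct 20→Singh, Oct 21→Bakr+Rivera, Oct 22→Rivera.
Total: 42 + 42 + 112 + 112 + 72 + 22 + 42 + 102 + 22 + 72 + 72 = $712.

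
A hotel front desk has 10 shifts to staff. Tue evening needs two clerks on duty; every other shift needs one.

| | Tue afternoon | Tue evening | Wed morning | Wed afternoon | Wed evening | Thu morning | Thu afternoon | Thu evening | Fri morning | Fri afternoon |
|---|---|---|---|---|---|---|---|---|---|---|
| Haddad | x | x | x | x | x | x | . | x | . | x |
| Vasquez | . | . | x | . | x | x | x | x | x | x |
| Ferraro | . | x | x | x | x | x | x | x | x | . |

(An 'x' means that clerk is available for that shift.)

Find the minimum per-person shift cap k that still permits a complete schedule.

With 3 clerks and 11 worker-slots to fill, someone must work at least ⌈11/3⌉ = 4 shifts, so k ≥ 4.
k = 4 works: Tue afternoon→Haddad, Tue evening→Haddad+Ferraro, Wed morning→Vasquez, Wed afternoon→Haddad, Wed evening→Vasquez, Thu morning→Ferraro, Thu afternoon→Vasquez, Thu evening→Ferraro, Fri morning→Vasquez, Fri afternoon→Haddad.
Loads: Haddad 4, Vasquez 4, Ferraro 3 — all ≤ 4.

4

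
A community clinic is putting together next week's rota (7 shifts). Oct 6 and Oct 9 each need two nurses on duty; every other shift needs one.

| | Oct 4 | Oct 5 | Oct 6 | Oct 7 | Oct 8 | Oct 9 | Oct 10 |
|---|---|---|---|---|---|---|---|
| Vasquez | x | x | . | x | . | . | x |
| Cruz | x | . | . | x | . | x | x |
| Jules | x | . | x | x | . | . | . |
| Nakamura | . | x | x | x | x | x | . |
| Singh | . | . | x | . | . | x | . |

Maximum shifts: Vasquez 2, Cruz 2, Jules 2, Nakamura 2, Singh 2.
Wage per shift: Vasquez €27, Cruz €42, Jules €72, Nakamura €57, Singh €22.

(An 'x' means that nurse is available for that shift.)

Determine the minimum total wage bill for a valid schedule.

Oct 8 can only be covered by Nakamura, so that assignment is forced.
Picking the cheapest available nurse for each shift independently would cost €308, but that ignores the shift limits.
An optimal schedule: Oct 4→Cruz, Oct 5→Vasquez, Oct 6→Singh+Nakamura, Oct 7→Jules, Oct 8→Nakamura, Oct 9→Singh+Cruz, Oct 10→Vasquez.
Total: 42 + 27 + 22 + 57 + 72 + 57 + 22 + 42 + 27 = €368.

€368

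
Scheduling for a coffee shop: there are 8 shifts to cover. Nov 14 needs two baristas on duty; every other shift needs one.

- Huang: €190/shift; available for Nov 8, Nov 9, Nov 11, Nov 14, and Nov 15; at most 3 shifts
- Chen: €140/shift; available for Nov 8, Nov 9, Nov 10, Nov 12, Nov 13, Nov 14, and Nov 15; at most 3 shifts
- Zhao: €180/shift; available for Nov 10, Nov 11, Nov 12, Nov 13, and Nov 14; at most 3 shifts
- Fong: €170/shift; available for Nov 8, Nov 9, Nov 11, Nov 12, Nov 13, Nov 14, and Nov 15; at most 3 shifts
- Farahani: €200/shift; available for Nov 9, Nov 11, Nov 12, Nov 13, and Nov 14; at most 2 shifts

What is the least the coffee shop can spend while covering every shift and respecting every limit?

Picking the cheapest available barista for each shift independently would cost €1320, but that ignores the shift limits.
An optimal schedule: Nov 8→Chen, Nov 9→Fong, Nov 10→Chen, Nov 11→Fong, Nov 12→Zhao, Nov 13→Zhao, Nov 14→Fong+Zhao, Nov 15→Chen.
Total: 140 + 170 + 140 + 170 + 180 + 180 + 170 + 180 + 140 = €1470.

€1470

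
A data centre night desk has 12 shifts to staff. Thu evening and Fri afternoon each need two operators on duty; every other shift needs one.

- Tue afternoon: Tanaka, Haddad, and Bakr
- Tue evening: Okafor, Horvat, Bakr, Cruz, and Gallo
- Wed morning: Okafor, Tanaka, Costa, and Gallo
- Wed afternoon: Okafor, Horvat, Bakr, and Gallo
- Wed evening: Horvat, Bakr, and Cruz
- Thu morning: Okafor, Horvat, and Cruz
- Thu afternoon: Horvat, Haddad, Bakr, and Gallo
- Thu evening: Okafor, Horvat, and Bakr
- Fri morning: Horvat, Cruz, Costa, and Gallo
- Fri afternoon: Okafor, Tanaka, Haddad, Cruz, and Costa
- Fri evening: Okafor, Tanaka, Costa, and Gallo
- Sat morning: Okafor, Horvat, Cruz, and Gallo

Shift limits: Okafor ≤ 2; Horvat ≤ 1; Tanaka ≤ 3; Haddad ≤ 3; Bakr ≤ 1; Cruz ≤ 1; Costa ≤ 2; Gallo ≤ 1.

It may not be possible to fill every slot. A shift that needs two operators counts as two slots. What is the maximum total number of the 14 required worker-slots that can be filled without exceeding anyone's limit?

Total capacity across all operators is 2+1+3+3+1+1+2+1 = 14, and 14 slots are needed, so at most 14 can be filled.
An assignment achieving 13: Tue afternoon→Tanaka, Wed morning→Tanaka, Wed afternoon→Gallo, Wed evening→Horvat, Thu morning→Okafor, Thu afternoon→Haddad, Thu evening→Okafor+Bakr, Fri morning→Costa, Fri afternoon→Haddad+Costa, Fri evening→Tanaka, Sat morning→Cruz.
Loads: Okafor 2/2, Horvat 1/1, Tanaka 3/3, Haddad 2/3, Bakr 1/1, Cruz 1/1, Costa 2/2, Gallo 1/1.

13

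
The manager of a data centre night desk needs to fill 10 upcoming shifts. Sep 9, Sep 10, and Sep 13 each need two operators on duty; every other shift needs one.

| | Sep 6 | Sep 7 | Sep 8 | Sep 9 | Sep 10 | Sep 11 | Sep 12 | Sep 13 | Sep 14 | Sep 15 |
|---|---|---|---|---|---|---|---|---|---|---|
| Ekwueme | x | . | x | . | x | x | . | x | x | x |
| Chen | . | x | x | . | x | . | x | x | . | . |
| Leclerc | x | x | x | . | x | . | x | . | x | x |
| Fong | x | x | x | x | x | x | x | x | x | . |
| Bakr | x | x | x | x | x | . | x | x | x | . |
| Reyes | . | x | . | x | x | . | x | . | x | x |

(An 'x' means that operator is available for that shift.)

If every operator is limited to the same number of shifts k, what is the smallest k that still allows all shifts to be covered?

3

With 6 operators and 13 worker-slots to fill, someone must work at least ⌈13/6⌉ = 3 shifts, so k ≥ 3.
k = 3 works: Sep 6→Ekwueme, Sep 7→Chen, Sep 8→Chen, Sep 9→Fong+Bakr, Sep 10→Leclerc+Fong, Sep 11→Ekwueme, Sep 12→Chen, Sep 13→Fong+Bakr, Sep 14→Leclerc, Sep 15→Ekwueme.
Loads: Ekwueme 3, Chen 3, Leclerc 2, Fong 3, Bakr 2, Reyes 0 — all ≤ 3.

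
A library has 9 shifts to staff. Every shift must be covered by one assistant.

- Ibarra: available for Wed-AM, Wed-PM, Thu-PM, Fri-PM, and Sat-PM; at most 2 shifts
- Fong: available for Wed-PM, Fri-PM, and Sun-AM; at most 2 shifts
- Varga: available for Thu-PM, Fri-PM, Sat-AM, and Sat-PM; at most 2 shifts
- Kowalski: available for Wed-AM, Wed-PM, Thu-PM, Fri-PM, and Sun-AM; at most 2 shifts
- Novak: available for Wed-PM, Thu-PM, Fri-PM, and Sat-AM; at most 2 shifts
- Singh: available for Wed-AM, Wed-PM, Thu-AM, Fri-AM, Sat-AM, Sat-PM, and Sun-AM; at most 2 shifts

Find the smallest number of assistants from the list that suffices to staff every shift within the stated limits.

5

9 slots to fill and no one can take more than 2, so at least ⌈9/2⌉ = 5 assistants are needed.
Ibarra, Fong, Varga, Kowalski, and Singh alone can cover everything: Wed-AM→Ibarra, Wed-PM→Fong, Thu-AM→Singh, Thu-PM→Ibarra, Fri-AM→Singh, Fri-PM→Kowalski, Sat-AM→Varga, Sat-PM→Varga, Sun-AM→Fong.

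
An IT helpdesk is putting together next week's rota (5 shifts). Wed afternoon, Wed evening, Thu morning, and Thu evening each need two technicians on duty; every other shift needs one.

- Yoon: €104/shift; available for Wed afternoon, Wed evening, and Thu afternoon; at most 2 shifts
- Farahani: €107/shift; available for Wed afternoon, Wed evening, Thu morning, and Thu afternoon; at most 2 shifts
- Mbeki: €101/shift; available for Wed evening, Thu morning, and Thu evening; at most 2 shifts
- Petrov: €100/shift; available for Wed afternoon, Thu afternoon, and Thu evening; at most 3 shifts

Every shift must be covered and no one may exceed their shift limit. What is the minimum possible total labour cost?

Thu morning can only be covered by Farahani and Mbeki, so that assignment is forced.
Thu evening can only be covered by Mbeki and Petrov, so that assignment is forced.
Picking the cheapest available technician for each shift independently would cost €918, but that ignores the shift limits.
An optimal schedule: Wed afternoon→Yoon+Petrov, Wed evening→Yoon+Farahani, Thu morning→Farahani+Mbeki, Thu afternoon→Petrov, Thu evening→Mbeki+Petrov.
Total: 104 + 100 + 104 + 107 + 107 + 101 + 100 + 101 + 100 = €924.

€924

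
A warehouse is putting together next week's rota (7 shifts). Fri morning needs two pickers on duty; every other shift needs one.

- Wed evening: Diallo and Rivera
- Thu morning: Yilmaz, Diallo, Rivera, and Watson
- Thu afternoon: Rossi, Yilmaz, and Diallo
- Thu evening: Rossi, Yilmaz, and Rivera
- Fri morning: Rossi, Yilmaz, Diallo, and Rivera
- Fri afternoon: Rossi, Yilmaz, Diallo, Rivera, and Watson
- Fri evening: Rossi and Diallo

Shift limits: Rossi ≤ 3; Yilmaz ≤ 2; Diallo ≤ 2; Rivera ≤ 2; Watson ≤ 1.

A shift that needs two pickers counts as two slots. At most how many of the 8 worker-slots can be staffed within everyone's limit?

Total capacity across all pickers is 3+2+2+2+1 = 10, and 8 slots are needed, so at most 8 can be filled.
An assignment achieving 8: Wed evening→Diallo, Thu morning→Yilmaz, Thu afternoon→Rossi, Thu evening→Rossi, Fri morning→Yilmaz+Diallo, Fri afternoon→Rivera, Fri evening→Rossi.
Loads: Rossi 3/3, Yilmaz 2/2, Diallo 2/2, Rivera 1/2, Watson 0/1.

8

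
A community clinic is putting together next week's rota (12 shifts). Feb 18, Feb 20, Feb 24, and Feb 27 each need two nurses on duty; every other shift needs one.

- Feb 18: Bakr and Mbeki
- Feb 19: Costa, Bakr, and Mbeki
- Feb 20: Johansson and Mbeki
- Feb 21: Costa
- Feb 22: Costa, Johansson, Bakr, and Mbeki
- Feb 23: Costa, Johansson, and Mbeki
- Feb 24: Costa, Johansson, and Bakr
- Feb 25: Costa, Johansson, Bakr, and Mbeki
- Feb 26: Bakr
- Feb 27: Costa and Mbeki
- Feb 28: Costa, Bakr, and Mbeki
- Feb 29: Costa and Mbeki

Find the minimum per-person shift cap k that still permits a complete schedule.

With 4 nurses and 16 worker-slots to fill, someone must work at least ⌈16/4⌉ = 4 shifts, so k ≥ 4.
k = 4 works: Feb 18→Bakr+Mbeki, Feb 19→Costa, Feb 20→Johansson+Mbeki, Feb 21→Costa, Feb 22→Johansson, Feb 23→Johansson, Feb 24→Johansson+Bakr, Feb 25→Mbeki, Feb 26→Bakr, Feb 27→Costa+Mbeki, Feb 28→Bakr, Feb 29→Costa.
Loads: Costa 4, Johansson 4, Bakr 4, Mbeki 4 — all ≤ 4.

4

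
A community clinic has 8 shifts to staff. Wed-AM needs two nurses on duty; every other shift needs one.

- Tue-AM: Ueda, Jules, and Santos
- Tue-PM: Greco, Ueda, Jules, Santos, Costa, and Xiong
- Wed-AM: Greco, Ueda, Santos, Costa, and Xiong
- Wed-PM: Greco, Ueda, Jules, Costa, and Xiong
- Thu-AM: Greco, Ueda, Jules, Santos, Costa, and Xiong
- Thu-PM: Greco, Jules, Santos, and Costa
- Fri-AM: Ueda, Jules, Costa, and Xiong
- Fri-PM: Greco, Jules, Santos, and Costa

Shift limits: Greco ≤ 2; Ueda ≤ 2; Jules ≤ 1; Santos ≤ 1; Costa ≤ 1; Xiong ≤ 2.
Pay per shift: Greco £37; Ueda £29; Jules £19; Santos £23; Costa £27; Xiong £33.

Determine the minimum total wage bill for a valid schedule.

Picking the cheapest available nurse for each shift independently would cost £183, but that ignores the shift limits.
An optimal schedule: Tue-AM→Ueda, Tue-PM→Santos, Wed-AM→Costa+Xiong, Wed-PM→Jules, Thu-AM→Xiong, Thu-PM→Greco, Fri-AM→Ueda, Fri-PM→Greco.
Total: 29 + 23 + 27 + 33 + 19 + 33 + 37 + 29 + 37 = £267.

£267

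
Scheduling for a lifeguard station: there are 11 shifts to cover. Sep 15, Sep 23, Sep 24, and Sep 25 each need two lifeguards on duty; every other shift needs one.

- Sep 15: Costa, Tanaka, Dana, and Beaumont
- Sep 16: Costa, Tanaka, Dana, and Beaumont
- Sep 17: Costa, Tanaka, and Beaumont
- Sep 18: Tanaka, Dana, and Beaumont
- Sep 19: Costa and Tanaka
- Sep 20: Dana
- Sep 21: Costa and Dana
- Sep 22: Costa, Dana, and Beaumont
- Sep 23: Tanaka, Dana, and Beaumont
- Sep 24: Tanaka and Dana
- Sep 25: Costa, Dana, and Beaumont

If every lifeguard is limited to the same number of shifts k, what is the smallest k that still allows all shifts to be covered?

4

With 4 lifeguards and 15 worker-slots to fill, someone must work at least ⌈15/4⌉ = 4 shifts, so k ≥ 4.
k = 4 works: Sep 15→Tanaka+Beaumont, Sep 16→Beaumont, Sep 17→Costa, Sep 18→Tanaka, Sep 19→Costa, Sep 20→Dana, Sep 21→Costa, Sep 22→Costa, Sep 23→Tanaka+Dana, Sep 24→Tanaka+Dana, Sep 25→Dana+Beaumont.
Loads: Costa 4, Tanaka 4, Dana 4, Beaumont 3 — all ≤ 4.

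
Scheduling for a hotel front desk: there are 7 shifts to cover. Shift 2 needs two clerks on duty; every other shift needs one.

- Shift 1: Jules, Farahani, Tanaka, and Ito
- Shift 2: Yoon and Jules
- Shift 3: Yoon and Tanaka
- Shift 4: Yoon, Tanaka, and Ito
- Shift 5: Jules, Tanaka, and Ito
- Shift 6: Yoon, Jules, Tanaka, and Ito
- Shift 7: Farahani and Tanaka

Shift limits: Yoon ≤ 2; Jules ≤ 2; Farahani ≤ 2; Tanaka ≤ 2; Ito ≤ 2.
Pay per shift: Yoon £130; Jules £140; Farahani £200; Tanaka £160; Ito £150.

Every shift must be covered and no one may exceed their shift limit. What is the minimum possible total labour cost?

£1160

Shift 2 can only be covered by Yoon and Jules, so that assignment is forced.
Picking the cheapest available clerk for each shift independently would cost £1100, but that ignores the shift limits.
An optimal schedule: Shift 1→Ito, Shift 2→Yoon+Jules, Shift 3→Yoon, Shift 4→Ito, Shift 5→Jules, Shift 6→Tanaka, Shift 7→Tanaka.
Total: 150 + 130 + 140 + 130 + 150 + 140 + 160 + 160 = £1160.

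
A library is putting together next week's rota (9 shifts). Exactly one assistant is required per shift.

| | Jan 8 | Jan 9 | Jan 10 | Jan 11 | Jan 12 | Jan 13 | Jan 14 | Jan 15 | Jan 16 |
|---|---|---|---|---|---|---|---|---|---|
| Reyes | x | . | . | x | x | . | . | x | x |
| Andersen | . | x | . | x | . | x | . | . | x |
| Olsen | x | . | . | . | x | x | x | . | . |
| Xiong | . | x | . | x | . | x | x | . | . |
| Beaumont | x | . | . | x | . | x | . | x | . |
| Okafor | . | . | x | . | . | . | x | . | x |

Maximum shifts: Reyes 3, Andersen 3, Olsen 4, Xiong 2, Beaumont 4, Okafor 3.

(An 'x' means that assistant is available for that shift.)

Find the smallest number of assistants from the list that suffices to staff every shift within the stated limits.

3

9 slots to fill and no one can take more than 4, so at least ⌈9/4⌉ = 3 assistants are needed.
Reyes, Andersen, and Okafor alone can cover everything: Jan 8→Reyes, Jan 9→Andersen, Jan 10→Okafor, Jan 11→Andersen, Jan 12→Reyes, Jan 13→Andersen, Jan 14→Okafor, Jan 15→Reyes, Jan 16→Okafor.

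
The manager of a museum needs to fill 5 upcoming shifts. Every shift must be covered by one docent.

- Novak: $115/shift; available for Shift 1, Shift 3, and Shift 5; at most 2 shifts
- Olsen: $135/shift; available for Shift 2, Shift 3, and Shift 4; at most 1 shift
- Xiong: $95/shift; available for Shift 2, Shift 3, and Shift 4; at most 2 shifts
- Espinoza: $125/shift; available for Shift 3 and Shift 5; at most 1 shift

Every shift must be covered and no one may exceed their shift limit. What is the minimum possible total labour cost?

Shift 1 can only be covered by Novak, so that assignment is forced.
Picking the cheapest available docent for each shift independently would cost $515, but that ignores the shift limits.
An optimal schedule: Shift 1→Novak, Shift 2→Xiong, Shift 3→Espinoza, Shift 4→Xiong, Shift 5→Novak.
Total: 115 + 95 + 125 + 95 + 115 = $545.

$545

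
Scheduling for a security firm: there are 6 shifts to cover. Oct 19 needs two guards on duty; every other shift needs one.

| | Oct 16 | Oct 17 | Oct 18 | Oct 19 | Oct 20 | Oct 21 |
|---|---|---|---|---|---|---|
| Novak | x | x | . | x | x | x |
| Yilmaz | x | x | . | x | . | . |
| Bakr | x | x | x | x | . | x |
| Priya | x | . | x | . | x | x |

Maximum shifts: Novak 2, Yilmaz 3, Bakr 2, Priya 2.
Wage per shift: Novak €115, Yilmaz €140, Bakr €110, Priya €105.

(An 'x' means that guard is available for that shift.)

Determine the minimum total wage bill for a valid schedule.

Picking the cheapest available guard for each shift independently would cost €755, but that ignores the shift limits.
An optimal schedule: Oct 16→Yilmaz, Oct 17→Bakr, Oct 18→Priya, Oct 19→Bakr+Novak, Oct 20→Priya, Oct 21→Novak.
Total: 140 + 110 + 105 + 110 + 115 + 105 + 115 = €800.

€800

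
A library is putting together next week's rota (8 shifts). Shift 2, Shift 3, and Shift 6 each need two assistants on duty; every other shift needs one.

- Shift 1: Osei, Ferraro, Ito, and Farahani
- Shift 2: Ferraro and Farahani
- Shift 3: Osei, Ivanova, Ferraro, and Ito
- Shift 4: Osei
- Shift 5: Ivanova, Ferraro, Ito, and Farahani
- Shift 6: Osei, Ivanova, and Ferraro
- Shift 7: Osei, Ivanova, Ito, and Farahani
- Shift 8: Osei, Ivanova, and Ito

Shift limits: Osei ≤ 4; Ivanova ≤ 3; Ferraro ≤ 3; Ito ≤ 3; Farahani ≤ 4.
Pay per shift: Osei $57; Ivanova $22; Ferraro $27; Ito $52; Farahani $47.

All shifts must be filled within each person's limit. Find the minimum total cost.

$392

Shift 2 can only be covered by Ferraro and Farahani, so that assignment is forced.
Shift 4 can only be covered by Osei, so that assignment is forced.
Picking the cheapest available assistant for each shift independently would cost $322, but that ignores the shift limits.
An optimal schedule: Shift 1→Farahani, Shift 2→Ferraro+Farahani, Shift 3→Ivanova+Ferraro, Shift 4→Osei, Shift 5→Farahani, Shift 6→Ivanova+Ferraro, Shift 7→Farahani, Shift 8→Ivanova.
Total: 47 + 27 + 47 + 22 + 27 + 57 + 47 + 22 + 27 + 47 + 22 = $392.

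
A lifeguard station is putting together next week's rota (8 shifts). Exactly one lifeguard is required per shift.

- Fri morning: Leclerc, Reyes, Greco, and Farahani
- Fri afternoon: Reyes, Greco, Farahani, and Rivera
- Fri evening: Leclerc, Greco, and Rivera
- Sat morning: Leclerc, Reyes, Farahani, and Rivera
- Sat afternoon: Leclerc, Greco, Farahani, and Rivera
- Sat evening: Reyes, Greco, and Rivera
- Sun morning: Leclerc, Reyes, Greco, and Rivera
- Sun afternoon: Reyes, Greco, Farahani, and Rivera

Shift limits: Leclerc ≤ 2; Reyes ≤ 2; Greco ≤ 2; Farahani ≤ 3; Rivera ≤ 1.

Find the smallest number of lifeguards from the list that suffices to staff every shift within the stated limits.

8 slots to fill and no one can take more than 3, so at least ⌈8/3⌉ = 3 lifeguards are needed.
Any 3 lifeguards together have capacity at most 3+2+2 = 7 < 8 slots, so 3 can never suffice.
Leclerc, Reyes, Greco, and Farahani alone can cover everything: Fri morning→Farahani, Fri afternoon→Reyes, Fri evening→Leclerc, Sat morning→Leclerc, Sat afternoon→Greco, Sat evening→Reyes, Sun morning→Greco, Sun afternoon→Farahani.

4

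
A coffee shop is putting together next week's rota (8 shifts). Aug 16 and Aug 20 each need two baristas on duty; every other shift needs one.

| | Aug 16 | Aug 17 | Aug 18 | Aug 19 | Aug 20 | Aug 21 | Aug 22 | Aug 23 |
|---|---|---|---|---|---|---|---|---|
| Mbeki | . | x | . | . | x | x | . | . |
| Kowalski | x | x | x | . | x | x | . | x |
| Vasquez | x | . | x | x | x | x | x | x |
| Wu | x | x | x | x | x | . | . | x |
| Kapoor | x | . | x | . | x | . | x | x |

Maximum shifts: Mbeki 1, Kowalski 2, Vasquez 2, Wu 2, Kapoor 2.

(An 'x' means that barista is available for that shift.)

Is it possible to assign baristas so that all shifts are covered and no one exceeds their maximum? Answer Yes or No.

Total capacity is 1+2+2+2+2 = 9 but 10 worker-slots are needed — infeasible.

No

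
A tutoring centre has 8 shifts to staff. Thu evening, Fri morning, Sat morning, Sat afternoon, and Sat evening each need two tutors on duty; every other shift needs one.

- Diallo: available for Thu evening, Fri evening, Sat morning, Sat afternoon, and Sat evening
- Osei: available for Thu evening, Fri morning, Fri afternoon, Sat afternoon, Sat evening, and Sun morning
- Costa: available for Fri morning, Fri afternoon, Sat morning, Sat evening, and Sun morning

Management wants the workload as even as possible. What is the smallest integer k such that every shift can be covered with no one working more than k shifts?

5

With 3 tutors and 13 worker-slots to fill, someone must work at least ⌈13/3⌉ = 5 shifts, so k ≥ 5.
k = 5 works: Thu evening→Diallo+Osei, Fri morning→Osei+Costa, Fri afternoon→Osei, Fri evening→Diallo, Sat morning→Diallo+Costa, Sat afternoon→Diallo+Osei, Sat evening→Diallo+Costa, Sun morning→Osei.
Loads: Diallo 5, Osei 5, Costa 3 — all ≤ 5.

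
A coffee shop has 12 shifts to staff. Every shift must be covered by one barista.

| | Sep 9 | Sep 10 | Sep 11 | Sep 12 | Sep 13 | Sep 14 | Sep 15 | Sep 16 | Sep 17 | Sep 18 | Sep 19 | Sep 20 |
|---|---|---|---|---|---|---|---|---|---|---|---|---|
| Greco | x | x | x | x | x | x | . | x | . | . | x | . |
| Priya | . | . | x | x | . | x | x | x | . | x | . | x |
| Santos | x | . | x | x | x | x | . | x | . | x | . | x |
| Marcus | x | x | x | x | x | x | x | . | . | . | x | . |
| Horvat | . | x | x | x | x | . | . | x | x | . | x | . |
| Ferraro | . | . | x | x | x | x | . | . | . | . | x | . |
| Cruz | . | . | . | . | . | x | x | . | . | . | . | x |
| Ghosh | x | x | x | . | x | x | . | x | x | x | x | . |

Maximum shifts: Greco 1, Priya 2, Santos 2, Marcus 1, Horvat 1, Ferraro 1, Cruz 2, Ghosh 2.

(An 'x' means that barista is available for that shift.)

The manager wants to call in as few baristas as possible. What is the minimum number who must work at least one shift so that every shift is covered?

12 slots to fill and no one can take more than 2, so at least ⌈12/2⌉ = 6 baristas are needed.
Any 7 baristas together have capacity at most 2+2+2+2+1+1+1 = 11 < 12 slots, so 7 can never suffice.
Greco, Priya, Santos, Marcus, Horvat, Ferraro, Cruz, and Ghosh alone can cover everything: Sep 9→Greco, Sep 10→Marcus, Sep 11→Ghosh, Sep 12→Santos, Sep 13→Ghosh, Sep 14→Cruz, Sep 15→Priya, Sep 16→Santos, Sep 17→Horvat, Sep 18→Priya, Sep 19→Ferraro, Sep 20→Cruz.

8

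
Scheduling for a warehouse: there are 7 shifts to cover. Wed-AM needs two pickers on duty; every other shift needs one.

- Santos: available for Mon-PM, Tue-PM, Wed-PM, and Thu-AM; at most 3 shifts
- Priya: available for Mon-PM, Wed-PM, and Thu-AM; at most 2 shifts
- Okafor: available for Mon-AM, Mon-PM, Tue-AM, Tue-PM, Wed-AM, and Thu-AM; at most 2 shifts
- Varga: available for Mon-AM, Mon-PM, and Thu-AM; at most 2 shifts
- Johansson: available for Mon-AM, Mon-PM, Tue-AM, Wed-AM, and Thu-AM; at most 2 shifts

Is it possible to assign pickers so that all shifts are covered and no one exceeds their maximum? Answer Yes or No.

Yes

Wed-AM can only be covered by Okafor and Johansson, so that assignment is forced.
One valid schedule: Mon-AM→Varga, Mon-PM→Santos, Tue-AM→Okafor, Tue-PM→Santos, Wed-AM→Okafor+Johansson, Wed-PM→Santos, Thu-AM→Priya.
Loads: Santos 3/3, Priya 1/2, Okafor 2/2, Varga 1/2, Johansson 1/2 — all within limits.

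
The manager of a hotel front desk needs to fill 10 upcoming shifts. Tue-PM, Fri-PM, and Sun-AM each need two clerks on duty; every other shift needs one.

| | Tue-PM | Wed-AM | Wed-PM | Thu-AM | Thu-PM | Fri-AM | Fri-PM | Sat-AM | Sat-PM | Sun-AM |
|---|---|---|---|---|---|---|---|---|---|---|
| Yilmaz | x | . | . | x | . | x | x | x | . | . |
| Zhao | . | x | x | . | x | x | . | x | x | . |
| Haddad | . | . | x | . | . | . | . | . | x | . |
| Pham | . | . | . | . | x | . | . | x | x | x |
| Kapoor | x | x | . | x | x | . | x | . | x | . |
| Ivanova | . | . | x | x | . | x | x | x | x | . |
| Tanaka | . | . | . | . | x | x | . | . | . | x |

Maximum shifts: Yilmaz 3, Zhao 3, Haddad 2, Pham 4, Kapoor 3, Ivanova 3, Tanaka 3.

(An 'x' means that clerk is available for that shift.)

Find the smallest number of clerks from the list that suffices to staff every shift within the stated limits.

5

13 slots to fill and no one can take more than 4, so at least ⌈13/4⌉ = 4 clerks are needed.
Shifts {Tue-PM, Wed-PM, Sun-AM} need 5 slots, but among the clerks available for them (Yilmaz, Zhao, Haddad, Pham, Kapoor, Ivanova, and Tanaka) any 4 together supply at most 4. So 4 clerks are not enough.
Yilmaz, Zhao, Pham, Kapoor, and Tanaka alone can cover everything: Tue-PM→Yilmaz+Kapoor, Wed-AM→Zhao, Wed-PM→Zhao, Thu-AM→Yilmaz, Thu-PM→Pham, Fri-AM→Zhao, Fri-PM→Yilmaz+Kapoor, Sat-AM→Pham, Sat-PM→Pham, Sun-AM→Pham+Tanaka.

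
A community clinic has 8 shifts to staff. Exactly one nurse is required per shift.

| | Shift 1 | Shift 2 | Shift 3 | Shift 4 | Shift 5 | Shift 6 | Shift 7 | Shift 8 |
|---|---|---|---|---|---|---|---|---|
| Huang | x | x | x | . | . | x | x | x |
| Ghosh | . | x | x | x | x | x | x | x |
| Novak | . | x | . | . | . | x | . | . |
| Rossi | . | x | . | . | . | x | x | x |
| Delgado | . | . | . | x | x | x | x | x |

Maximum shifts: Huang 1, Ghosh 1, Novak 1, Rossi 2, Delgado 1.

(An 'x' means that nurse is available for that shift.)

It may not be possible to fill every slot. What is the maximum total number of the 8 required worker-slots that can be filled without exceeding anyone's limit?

Total capacity across all nurses is 1+1+1+2+1 = 6, and 8 slots are needed, so at most 6 can be filled.
An assignment achieving 6: Shift 1→Huang, Shift 2→Novak, Shift 3→Ghosh, Shift 4→Delgado, Shift 7→Rossi, Shift 8→Rossi.
Loads: Huang 1/1, Ghosh 1/1, Novak 1/1, Rossi 2/2, Delgado 1/1.

6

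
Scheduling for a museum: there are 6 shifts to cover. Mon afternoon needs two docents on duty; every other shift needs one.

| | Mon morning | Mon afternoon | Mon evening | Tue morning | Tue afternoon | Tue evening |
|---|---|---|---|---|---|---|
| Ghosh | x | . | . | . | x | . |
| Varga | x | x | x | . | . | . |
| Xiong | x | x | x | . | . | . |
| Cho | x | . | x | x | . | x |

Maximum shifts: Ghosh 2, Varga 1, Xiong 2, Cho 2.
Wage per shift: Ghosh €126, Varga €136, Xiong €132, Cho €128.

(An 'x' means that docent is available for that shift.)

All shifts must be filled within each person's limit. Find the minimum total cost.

€908

Mon afternoon can only be covered by Varga and Xiong, so that assignment is forced.
Tue morning can only be covered by Cho, so that assignment is forced.
Tue afternoon can only be covered by Ghosh, so that assignment is forced.
Picking the cheapest available docent for each shift independently would cost €904, but that ignores the shift limits.
An optimal schedule: Mon morning→Ghosh, Mon afternoon→Varga+Xiong, Mon evening→Xiong, Tue morning→Cho, Tue afternoon→Ghosh, Tue evening→Cho.
Total: 126 + 136 + 132 + 132 + 128 + 126 + 128 = €908.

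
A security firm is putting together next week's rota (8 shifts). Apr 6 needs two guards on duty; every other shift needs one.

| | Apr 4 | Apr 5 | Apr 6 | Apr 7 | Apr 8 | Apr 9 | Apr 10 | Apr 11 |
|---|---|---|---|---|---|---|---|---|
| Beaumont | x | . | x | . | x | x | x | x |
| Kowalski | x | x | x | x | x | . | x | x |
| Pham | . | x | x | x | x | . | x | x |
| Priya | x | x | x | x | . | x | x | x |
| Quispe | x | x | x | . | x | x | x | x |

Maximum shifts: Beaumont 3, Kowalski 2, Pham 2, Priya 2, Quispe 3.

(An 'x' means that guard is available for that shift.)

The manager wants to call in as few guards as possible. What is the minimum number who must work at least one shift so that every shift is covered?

4

9 slots to fill and no one can take more than 3, so at least ⌈9/3⌉ = 3 guards are needed.
Any 3 guards together have capacity at most 3+3+2 = 8 < 9 slots, so 3 can never suffice.
Beaumont, Kowalski, Pham, and Priya alone can cover everything: Apr 4→Beaumont, Apr 5→Kowalski, Apr 6→Pham+Priya, Apr 7→Kowalski, Apr 8→Beaumont, Apr 9→Beaumont, Apr 10→Pham, Apr 11→Priya.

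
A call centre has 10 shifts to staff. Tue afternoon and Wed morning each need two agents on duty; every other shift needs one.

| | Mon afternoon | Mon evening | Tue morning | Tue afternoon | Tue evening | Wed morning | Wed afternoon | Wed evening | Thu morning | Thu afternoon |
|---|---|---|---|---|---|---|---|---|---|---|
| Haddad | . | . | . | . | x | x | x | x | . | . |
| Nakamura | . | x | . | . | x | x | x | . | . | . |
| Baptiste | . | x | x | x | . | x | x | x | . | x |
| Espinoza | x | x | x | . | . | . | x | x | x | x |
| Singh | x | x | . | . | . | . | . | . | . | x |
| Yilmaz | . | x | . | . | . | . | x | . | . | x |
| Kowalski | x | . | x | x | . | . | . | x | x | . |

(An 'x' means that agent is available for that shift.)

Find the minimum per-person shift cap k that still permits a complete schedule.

2

With 7 agents and 12 worker-slots to fill, someone must work at least ⌈12/7⌉ = 2 shifts, so k ≥ 2.
k = 2 works: Mon afternoon→Espinoza, Mon evening→Nakamura, Tue morning→Baptiste, Tue afternoon→Baptiste+Kowalski, Tue evening→Haddad, Wed morning→Haddad+Nakamura, Wed afternoon→Yilmaz, Wed evening→Kowalski, Thu morning→Espinoza, Thu afternoon→Singh.
Loads: Haddad 2, Nakamura 2, Baptiste 2, Espinoza 2, Singh 1, Yilmaz 1, Kowalski 2 — all ≤ 2.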